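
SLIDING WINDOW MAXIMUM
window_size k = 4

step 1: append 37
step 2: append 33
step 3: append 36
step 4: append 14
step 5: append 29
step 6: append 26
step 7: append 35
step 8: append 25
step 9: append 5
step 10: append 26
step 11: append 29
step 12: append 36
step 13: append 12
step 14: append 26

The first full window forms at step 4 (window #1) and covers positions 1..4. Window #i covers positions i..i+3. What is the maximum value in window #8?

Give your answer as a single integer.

Answer: 29

Derivation:
step 1: append 37 -> window=[37] (not full yet)
step 2: append 33 -> window=[37, 33] (not full yet)
step 3: append 36 -> window=[37, 33, 36] (not full yet)
step 4: append 14 -> window=[37, 33, 36, 14] -> max=37
step 5: append 29 -> window=[33, 36, 14, 29] -> max=36
step 6: append 26 -> window=[36, 14, 29, 26] -> max=36
step 7: append 35 -> window=[14, 29, 26, 35] -> max=35
step 8: append 25 -> window=[29, 26, 35, 25] -> max=35
step 9: append 5 -> window=[26, 35, 25, 5] -> max=35
step 10: append 26 -> window=[35, 25, 5, 26] -> max=35
step 11: append 29 -> window=[25, 5, 26, 29] -> max=29
Window #8 max = 29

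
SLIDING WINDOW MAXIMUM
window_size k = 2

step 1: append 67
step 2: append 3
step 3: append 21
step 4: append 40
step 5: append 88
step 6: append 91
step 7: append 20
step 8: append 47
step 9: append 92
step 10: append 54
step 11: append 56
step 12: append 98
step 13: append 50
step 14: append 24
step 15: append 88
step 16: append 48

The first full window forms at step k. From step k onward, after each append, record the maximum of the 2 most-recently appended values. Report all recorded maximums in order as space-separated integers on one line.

Answer: 67 21 40 88 91 91 47 92 92 56 98 98 50 88 88

Derivation:
step 1: append 67 -> window=[67] (not full yet)
step 2: append 3 -> window=[67, 3] -> max=67
step 3: append 21 -> window=[3, 21] -> max=21
step 4: append 40 -> window=[21, 40] -> max=40
step 5: append 88 -> window=[40, 88] -> max=88
step 6: append 91 -> window=[88, 91] -> max=91
step 7: append 20 -> window=[91, 20] -> max=91
step 8: append 47 -> window=[20, 47] -> max=47
step 9: append 92 -> window=[47, 92] -> max=92
step 10: append 54 -> window=[92, 54] -> max=92
step 11: append 56 -> window=[54, 56] -> max=56
step 12: append 98 -> window=[56, 98] -> max=98
step 13: append 50 -> window=[98, 50] -> max=98
step 14: append 24 -> window=[50, 24] -> max=50
step 15: append 88 -> window=[24, 88] -> max=88
step 16: append 48 -> window=[88, 48] -> max=88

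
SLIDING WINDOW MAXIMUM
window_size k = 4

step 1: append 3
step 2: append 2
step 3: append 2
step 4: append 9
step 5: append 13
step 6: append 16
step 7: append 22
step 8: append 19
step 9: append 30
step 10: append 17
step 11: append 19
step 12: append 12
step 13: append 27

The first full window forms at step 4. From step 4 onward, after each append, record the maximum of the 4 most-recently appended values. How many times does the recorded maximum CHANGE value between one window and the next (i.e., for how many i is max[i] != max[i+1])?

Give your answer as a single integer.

step 1: append 3 -> window=[3] (not full yet)
step 2: append 2 -> window=[3, 2] (not full yet)
step 3: append 2 -> window=[3, 2, 2] (not full yet)
step 4: append 9 -> window=[3, 2, 2, 9] -> max=9
step 5: append 13 -> window=[2, 2, 9, 13] -> max=13
step 6: append 16 -> window=[2, 9, 13, 16] -> max=16
step 7: append 22 -> window=[9, 13, 16, 22] -> max=22
step 8: append 19 -> window=[13, 16, 22, 19] -> max=22
step 9: append 30 -> window=[16, 22, 19, 30] -> max=30
step 10: append 17 -> window=[22, 19, 30, 17] -> max=30
step 11: append 19 -> window=[19, 30, 17, 19] -> max=30
step 12: append 12 -> window=[30, 17, 19, 12] -> max=30
step 13: append 27 -> window=[17, 19, 12, 27] -> max=27
Recorded maximums: 9 13 16 22 22 30 30 30 30 27
Changes between consecutive maximums: 5

Answer: 5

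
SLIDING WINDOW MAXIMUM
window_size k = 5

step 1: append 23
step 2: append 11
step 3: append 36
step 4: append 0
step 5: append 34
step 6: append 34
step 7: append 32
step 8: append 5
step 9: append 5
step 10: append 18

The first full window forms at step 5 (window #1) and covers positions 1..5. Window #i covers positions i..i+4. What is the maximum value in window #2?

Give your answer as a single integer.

Answer: 36

Derivation:
step 1: append 23 -> window=[23] (not full yet)
step 2: append 11 -> window=[23, 11] (not full yet)
step 3: append 36 -> window=[23, 11, 36] (not full yet)
step 4: append 0 -> window=[23, 11, 36, 0] (not full yet)
step 5: append 34 -> window=[23, 11, 36, 0, 34] -> max=36
step 6: append 34 -> window=[11, 36, 0, 34, 34] -> max=36
Window #2 max = 36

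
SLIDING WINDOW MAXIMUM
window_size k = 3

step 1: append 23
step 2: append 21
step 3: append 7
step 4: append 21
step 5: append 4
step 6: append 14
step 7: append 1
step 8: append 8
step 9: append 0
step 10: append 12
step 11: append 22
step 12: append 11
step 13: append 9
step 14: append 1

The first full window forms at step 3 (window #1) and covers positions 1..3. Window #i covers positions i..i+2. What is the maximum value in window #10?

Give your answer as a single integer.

step 1: append 23 -> window=[23] (not full yet)
step 2: append 21 -> window=[23, 21] (not full yet)
step 3: append 7 -> window=[23, 21, 7] -> max=23
step 4: append 21 -> window=[21, 7, 21] -> max=21
step 5: append 4 -> window=[7, 21, 4] -> max=21
step 6: append 14 -> window=[21, 4, 14] -> max=21
step 7: append 1 -> window=[4, 14, 1] -> max=14
step 8: append 8 -> window=[14, 1, 8] -> max=14
step 9: append 0 -> window=[1, 8, 0] -> max=8
step 10: append 12 -> window=[8, 0, 12] -> max=12
step 11: append 22 -> window=[0, 12, 22] -> max=22
step 12: append 11 -> window=[12, 22, 11] -> max=22
Window #10 max = 22

Answer: 22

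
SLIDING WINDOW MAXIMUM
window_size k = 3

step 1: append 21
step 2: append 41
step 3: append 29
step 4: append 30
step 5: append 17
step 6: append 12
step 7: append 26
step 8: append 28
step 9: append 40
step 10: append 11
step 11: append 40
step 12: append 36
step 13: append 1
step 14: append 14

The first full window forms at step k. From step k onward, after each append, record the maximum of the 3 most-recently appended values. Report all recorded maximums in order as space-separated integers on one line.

step 1: append 21 -> window=[21] (not full yet)
step 2: append 41 -> window=[21, 41] (not full yet)
step 3: append 29 -> window=[21, 41, 29] -> max=41
step 4: append 30 -> window=[41, 29, 30] -> max=41
step 5: append 17 -> window=[29, 30, 17] -> max=30
step 6: append 12 -> window=[30, 17, 12] -> max=30
step 7: append 26 -> window=[17, 12, 26] -> max=26
step 8: append 28 -> window=[12, 26, 28] -> max=28
step 9: append 40 -> window=[26, 28, 40] -> max=40
step 10: append 11 -> window=[28, 40, 11] -> max=40
step 11: append 40 -> window=[40, 11, 40] -> max=40
step 12: append 36 -> window=[11, 40, 36] -> max=40
step 13: append 1 -> window=[40, 36, 1] -> max=40
step 14: append 14 -> window=[36, 1, 14] -> max=36

Answer: 41 41 30 30 26 28 40 40 40 40 40 36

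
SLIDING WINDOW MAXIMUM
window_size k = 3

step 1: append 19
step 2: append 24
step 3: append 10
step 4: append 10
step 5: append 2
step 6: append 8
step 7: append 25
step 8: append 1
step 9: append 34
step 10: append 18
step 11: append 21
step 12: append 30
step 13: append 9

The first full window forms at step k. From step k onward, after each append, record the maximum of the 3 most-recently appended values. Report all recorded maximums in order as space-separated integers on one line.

step 1: append 19 -> window=[19] (not full yet)
step 2: append 24 -> window=[19, 24] (not full yet)
step 3: append 10 -> window=[19, 24, 10] -> max=24
step 4: append 10 -> window=[24, 10, 10] -> max=24
step 5: append 2 -> window=[10, 10, 2] -> max=10
step 6: append 8 -> window=[10, 2, 8] -> max=10
step 7: append 25 -> window=[2, 8, 25] -> max=25
step 8: append 1 -> window=[8, 25, 1] -> max=25
step 9: append 34 -> window=[25, 1, 34] -> max=34
step 10: append 18 -> window=[1, 34, 18] -> max=34
step 11: append 21 -> window=[34, 18, 21] -> max=34
step 12: append 30 -> window=[18, 21, 30] -> max=30
step 13: append 9 -> window=[21, 30, 9] -> max=30

Answer: 24 24 10 10 25 25 34 34 34 30 30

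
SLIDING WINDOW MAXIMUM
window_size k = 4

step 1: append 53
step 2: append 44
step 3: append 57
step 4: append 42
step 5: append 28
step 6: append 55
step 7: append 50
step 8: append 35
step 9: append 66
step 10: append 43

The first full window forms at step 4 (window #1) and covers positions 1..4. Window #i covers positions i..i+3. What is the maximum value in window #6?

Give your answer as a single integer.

step 1: append 53 -> window=[53] (not full yet)
step 2: append 44 -> window=[53, 44] (not full yet)
step 3: append 57 -> window=[53, 44, 57] (not full yet)
step 4: append 42 -> window=[53, 44, 57, 42] -> max=57
step 5: append 28 -> window=[44, 57, 42, 28] -> max=57
step 6: append 55 -> window=[57, 42, 28, 55] -> max=57
step 7: append 50 -> window=[42, 28, 55, 50] -> max=55
step 8: append 35 -> window=[28, 55, 50, 35] -> max=55
step 9: append 66 -> window=[55, 50, 35, 66] -> max=66
Window #6 max = 66

Answer: 66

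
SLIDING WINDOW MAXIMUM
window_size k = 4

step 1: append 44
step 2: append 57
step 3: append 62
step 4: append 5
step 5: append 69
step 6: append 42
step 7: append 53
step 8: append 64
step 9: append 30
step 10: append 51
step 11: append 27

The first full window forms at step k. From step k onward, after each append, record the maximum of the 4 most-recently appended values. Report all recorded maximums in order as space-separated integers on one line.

step 1: append 44 -> window=[44] (not full yet)
step 2: append 57 -> window=[44, 57] (not full yet)
step 3: append 62 -> window=[44, 57, 62] (not full yet)
step 4: append 5 -> window=[44, 57, 62, 5] -> max=62
step 5: append 69 -> window=[57, 62, 5, 69] -> max=69
step 6: append 42 -> window=[62, 5, 69, 42] -> max=69
step 7: append 53 -> window=[5, 69, 42, 53] -> max=69
step 8: append 64 -> window=[69, 42, 53, 64] -> max=69
step 9: append 30 -> window=[42, 53, 64, 30] -> max=64
step 10: append 51 -> window=[53, 64, 30, 51] -> max=64
step 11: append 27 -> window=[64, 30, 51, 27] -> max=64

Answer: 62 69 69 69 69 64 64 64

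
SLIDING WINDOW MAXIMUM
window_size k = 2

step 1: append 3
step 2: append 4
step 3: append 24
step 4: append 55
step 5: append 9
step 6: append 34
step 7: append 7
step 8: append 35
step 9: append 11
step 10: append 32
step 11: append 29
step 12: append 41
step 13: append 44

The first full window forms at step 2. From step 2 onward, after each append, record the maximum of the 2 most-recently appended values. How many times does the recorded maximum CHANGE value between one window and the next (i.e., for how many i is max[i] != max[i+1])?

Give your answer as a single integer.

Answer: 7

Derivation:
step 1: append 3 -> window=[3] (not full yet)
step 2: append 4 -> window=[3, 4] -> max=4
step 3: append 24 -> window=[4, 24] -> max=24
step 4: append 55 -> window=[24, 55] -> max=55
step 5: append 9 -> window=[55, 9] -> max=55
step 6: append 34 -> window=[9, 34] -> max=34
step 7: append 7 -> window=[34, 7] -> max=34
step 8: append 35 -> window=[7, 35] -> max=35
step 9: append 11 -> window=[35, 11] -> max=35
step 10: append 32 -> window=[11, 32] -> max=32
step 11: append 29 -> window=[32, 29] -> max=32
step 12: append 41 -> window=[29, 41] -> max=41
step 13: append 44 -> window=[41, 44] -> max=44
Recorded maximums: 4 24 55 55 34 34 35 35 32 32 41 44
Changes between consecutive maximums: 7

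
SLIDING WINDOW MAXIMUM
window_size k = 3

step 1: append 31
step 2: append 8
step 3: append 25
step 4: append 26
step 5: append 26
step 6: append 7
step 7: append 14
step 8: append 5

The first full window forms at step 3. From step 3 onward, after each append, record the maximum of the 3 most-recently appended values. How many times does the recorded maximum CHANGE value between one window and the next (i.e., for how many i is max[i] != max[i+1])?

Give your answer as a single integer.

Answer: 2

Derivation:
step 1: append 31 -> window=[31] (not full yet)
step 2: append 8 -> window=[31, 8] (not full yet)
step 3: append 25 -> window=[31, 8, 25] -> max=31
step 4: append 26 -> window=[8, 25, 26] -> max=26
step 5: append 26 -> window=[25, 26, 26] -> max=26
step 6: append 7 -> window=[26, 26, 7] -> max=26
step 7: append 14 -> window=[26, 7, 14] -> max=26
step 8: append 5 -> window=[7, 14, 5] -> max=14
Recorded maximums: 31 26 26 26 26 14
Changes between consecutive maximums: 2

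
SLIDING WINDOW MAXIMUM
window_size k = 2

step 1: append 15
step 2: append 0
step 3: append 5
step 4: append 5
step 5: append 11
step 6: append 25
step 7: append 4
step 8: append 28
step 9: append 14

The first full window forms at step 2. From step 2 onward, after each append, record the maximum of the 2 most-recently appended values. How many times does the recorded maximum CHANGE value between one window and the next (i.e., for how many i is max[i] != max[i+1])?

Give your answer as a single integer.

step 1: append 15 -> window=[15] (not full yet)
step 2: append 0 -> window=[15, 0] -> max=15
step 3: append 5 -> window=[0, 5] -> max=5
step 4: append 5 -> window=[5, 5] -> max=5
step 5: append 11 -> window=[5, 11] -> max=11
step 6: append 25 -> window=[11, 25] -> max=25
step 7: append 4 -> window=[25, 4] -> max=25
step 8: append 28 -> window=[4, 28] -> max=28
step 9: append 14 -> window=[28, 14] -> max=28
Recorded maximums: 15 5 5 11 25 25 28 28
Changes between consecutive maximums: 4

Answer: 4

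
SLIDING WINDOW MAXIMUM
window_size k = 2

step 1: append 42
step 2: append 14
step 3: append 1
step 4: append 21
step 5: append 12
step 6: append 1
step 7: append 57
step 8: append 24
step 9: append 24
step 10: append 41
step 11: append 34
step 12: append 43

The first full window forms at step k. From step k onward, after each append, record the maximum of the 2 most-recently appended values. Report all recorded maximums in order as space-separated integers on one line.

Answer: 42 14 21 21 12 57 57 24 41 41 43

Derivation:
step 1: append 42 -> window=[42] (not full yet)
step 2: append 14 -> window=[42, 14] -> max=42
step 3: append 1 -> window=[14, 1] -> max=14
step 4: append 21 -> window=[1, 21] -> max=21
step 5: append 12 -> window=[21, 12] -> max=21
step 6: append 1 -> window=[12, 1] -> max=12
step 7: append 57 -> window=[1, 57] -> max=57
step 8: append 24 -> window=[57, 24] -> max=57
step 9: append 24 -> window=[24, 24] -> max=24
step 10: append 41 -> window=[24, 41] -> max=41
step 11: append 34 -> window=[41, 34] -> max=41
step 12: append 43 -> window=[34, 43] -> max=43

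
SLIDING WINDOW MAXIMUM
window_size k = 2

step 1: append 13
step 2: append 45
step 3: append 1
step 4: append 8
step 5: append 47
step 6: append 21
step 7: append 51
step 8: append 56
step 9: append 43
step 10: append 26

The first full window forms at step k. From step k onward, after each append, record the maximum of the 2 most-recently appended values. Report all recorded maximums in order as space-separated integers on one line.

step 1: append 13 -> window=[13] (not full yet)
step 2: append 45 -> window=[13, 45] -> max=45
step 3: append 1 -> window=[45, 1] -> max=45
step 4: append 8 -> window=[1, 8] -> max=8
step 5: append 47 -> window=[8, 47] -> max=47
step 6: append 21 -> window=[47, 21] -> max=47
step 7: append 51 -> window=[21, 51] -> max=51
step 8: append 56 -> window=[51, 56] -> max=56
step 9: append 43 -> window=[56, 43] -> max=56
step 10: append 26 -> window=[43, 26] -> max=43

Answer: 45 45 8 47 47 51 56 56 43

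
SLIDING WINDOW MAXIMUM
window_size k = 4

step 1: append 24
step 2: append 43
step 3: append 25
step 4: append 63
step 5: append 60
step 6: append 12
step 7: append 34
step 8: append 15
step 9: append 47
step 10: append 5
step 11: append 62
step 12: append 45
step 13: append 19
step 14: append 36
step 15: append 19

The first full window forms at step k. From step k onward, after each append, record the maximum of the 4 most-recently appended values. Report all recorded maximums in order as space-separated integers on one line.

step 1: append 24 -> window=[24] (not full yet)
step 2: append 43 -> window=[24, 43] (not full yet)
step 3: append 25 -> window=[24, 43, 25] (not full yet)
step 4: append 63 -> window=[24, 43, 25, 63] -> max=63
step 5: append 60 -> window=[43, 25, 63, 60] -> max=63
step 6: append 12 -> window=[25, 63, 60, 12] -> max=63
step 7: append 34 -> window=[63, 60, 12, 34] -> max=63
step 8: append 15 -> window=[60, 12, 34, 15] -> max=60
step 9: append 47 -> window=[12, 34, 15, 47] -> max=47
step 10: append 5 -> window=[34, 15, 47, 5] -> max=47
step 11: append 62 -> window=[15, 47, 5, 62] -> max=62
step 12: append 45 -> window=[47, 5, 62, 45] -> max=62
step 13: append 19 -> window=[5, 62, 45, 19] -> max=62
step 14: append 36 -> window=[62, 45, 19, 36] -> max=62
step 15: append 19 -> window=[45, 19, 36, 19] -> max=45

Answer: 63 63 63 63 60 47 47 62 62 62 62 45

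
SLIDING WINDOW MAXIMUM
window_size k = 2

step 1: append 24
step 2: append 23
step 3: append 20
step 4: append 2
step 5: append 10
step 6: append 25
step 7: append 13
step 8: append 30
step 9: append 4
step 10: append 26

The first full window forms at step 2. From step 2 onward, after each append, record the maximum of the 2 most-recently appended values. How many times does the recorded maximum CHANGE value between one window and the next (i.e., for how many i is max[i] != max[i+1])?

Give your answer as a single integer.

Answer: 6

Derivation:
step 1: append 24 -> window=[24] (not full yet)
step 2: append 23 -> window=[24, 23] -> max=24
step 3: append 20 -> window=[23, 20] -> max=23
step 4: append 2 -> window=[20, 2] -> max=20
step 5: append 10 -> window=[2, 10] -> max=10
step 6: append 25 -> window=[10, 25] -> max=25
step 7: append 13 -> window=[25, 13] -> max=25
step 8: append 30 -> window=[13, 30] -> max=30
step 9: append 4 -> window=[30, 4] -> max=30
step 10: append 26 -> window=[4, 26] -> max=26
Recorded maximums: 24 23 20 10 25 25 30 30 26
Changes between consecutive maximums: 6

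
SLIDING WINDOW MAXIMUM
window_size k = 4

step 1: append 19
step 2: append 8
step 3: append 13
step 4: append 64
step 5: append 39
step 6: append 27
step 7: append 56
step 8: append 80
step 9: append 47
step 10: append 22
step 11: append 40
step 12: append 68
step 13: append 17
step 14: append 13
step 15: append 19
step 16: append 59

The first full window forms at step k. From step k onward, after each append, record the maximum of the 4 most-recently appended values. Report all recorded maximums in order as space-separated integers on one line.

Answer: 64 64 64 64 80 80 80 80 68 68 68 68 59

Derivation:
step 1: append 19 -> window=[19] (not full yet)
step 2: append 8 -> window=[19, 8] (not full yet)
step 3: append 13 -> window=[19, 8, 13] (not full yet)
step 4: append 64 -> window=[19, 8, 13, 64] -> max=64
step 5: append 39 -> window=[8, 13, 64, 39] -> max=64
step 6: append 27 -> window=[13, 64, 39, 27] -> max=64
step 7: append 56 -> window=[64, 39, 27, 56] -> max=64
step 8: append 80 -> window=[39, 27, 56, 80] -> max=80
step 9: append 47 -> window=[27, 56, 80, 47] -> max=80
step 10: append 22 -> window=[56, 80, 47, 22] -> max=80
step 11: append 40 -> window=[80, 47, 22, 40] -> max=80
step 12: append 68 -> window=[47, 22, 40, 68] -> max=68
step 13: append 17 -> window=[22, 40, 68, 17] -> max=68
step 14: append 13 -> window=[40, 68, 17, 13] -> max=68
step 15: append 19 -> window=[68, 17, 13, 19] -> max=68
step 16: append 59 -> window=[17, 13, 19, 59] -> max=59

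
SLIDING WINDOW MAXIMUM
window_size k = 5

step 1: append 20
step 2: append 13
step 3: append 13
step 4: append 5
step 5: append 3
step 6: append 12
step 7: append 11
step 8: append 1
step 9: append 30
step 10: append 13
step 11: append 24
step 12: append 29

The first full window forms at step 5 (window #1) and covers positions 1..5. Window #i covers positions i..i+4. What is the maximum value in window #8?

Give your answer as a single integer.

step 1: append 20 -> window=[20] (not full yet)
step 2: append 13 -> window=[20, 13] (not full yet)
step 3: append 13 -> window=[20, 13, 13] (not full yet)
step 4: append 5 -> window=[20, 13, 13, 5] (not full yet)
step 5: append 3 -> window=[20, 13, 13, 5, 3] -> max=20
step 6: append 12 -> window=[13, 13, 5, 3, 12] -> max=13
step 7: append 11 -> window=[13, 5, 3, 12, 11] -> max=13
step 8: append 1 -> window=[5, 3, 12, 11, 1] -> max=12
step 9: append 30 -> window=[3, 12, 11, 1, 30] -> max=30
step 10: append 13 -> window=[12, 11, 1, 30, 13] -> max=30
step 11: append 24 -> window=[11, 1, 30, 13, 24] -> max=30
step 12: append 29 -> window=[1, 30, 13, 24, 29] -> max=30
Window #8 max = 30

Answer: 30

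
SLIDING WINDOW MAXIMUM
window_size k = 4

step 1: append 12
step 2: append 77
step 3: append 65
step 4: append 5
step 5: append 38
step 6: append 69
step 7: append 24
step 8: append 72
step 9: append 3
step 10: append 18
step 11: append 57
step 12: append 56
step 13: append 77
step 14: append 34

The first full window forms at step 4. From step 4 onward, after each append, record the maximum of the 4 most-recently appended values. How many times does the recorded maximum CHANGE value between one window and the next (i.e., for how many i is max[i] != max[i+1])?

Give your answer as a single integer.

step 1: append 12 -> window=[12] (not full yet)
step 2: append 77 -> window=[12, 77] (not full yet)
step 3: append 65 -> window=[12, 77, 65] (not full yet)
step 4: append 5 -> window=[12, 77, 65, 5] -> max=77
step 5: append 38 -> window=[77, 65, 5, 38] -> max=77
step 6: append 69 -> window=[65, 5, 38, 69] -> max=69
step 7: append 24 -> window=[5, 38, 69, 24] -> max=69
step 8: append 72 -> window=[38, 69, 24, 72] -> max=72
step 9: append 3 -> window=[69, 24, 72, 3] -> max=72
step 10: append 18 -> window=[24, 72, 3, 18] -> max=72
step 11: append 57 -> window=[72, 3, 18, 57] -> max=72
step 12: append 56 -> window=[3, 18, 57, 56] -> max=57
step 13: append 77 -> window=[18, 57, 56, 77] -> max=77
step 14: append 34 -> window=[57, 56, 77, 34] -> max=77
Recorded maximums: 77 77 69 69 72 72 72 72 57 77 77
Changes between consecutive maximums: 4

Answer: 4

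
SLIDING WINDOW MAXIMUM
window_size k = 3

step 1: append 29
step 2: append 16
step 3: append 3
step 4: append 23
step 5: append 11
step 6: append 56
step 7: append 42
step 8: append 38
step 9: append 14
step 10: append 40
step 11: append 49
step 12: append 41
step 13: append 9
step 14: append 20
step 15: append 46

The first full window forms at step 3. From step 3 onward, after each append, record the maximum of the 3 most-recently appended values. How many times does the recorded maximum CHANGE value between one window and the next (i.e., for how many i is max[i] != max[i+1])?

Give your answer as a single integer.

step 1: append 29 -> window=[29] (not full yet)
step 2: append 16 -> window=[29, 16] (not full yet)
step 3: append 3 -> window=[29, 16, 3] -> max=29
step 4: append 23 -> window=[16, 3, 23] -> max=23
step 5: append 11 -> window=[3, 23, 11] -> max=23
step 6: append 56 -> window=[23, 11, 56] -> max=56
step 7: append 42 -> window=[11, 56, 42] -> max=56
step 8: append 38 -> window=[56, 42, 38] -> max=56
step 9: append 14 -> window=[42, 38, 14] -> max=42
step 10: append 40 -> window=[38, 14, 40] -> max=40
step 11: append 49 -> window=[14, 40, 49] -> max=49
step 12: append 41 -> window=[40, 49, 41] -> max=49
step 13: append 9 -> window=[49, 41, 9] -> max=49
step 14: append 20 -> window=[41, 9, 20] -> max=41
step 15: append 46 -> window=[9, 20, 46] -> max=46
Recorded maximums: 29 23 23 56 56 56 42 40 49 49 49 41 46
Changes between consecutive maximums: 7

Answer: 7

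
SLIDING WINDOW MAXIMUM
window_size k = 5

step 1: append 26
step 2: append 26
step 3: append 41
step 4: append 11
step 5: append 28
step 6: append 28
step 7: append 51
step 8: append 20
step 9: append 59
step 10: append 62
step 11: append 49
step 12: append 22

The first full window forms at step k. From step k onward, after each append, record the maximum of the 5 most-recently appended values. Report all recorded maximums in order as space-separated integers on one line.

Answer: 41 41 51 51 59 62 62 62

Derivation:
step 1: append 26 -> window=[26] (not full yet)
step 2: append 26 -> window=[26, 26] (not full yet)
step 3: append 41 -> window=[26, 26, 41] (not full yet)
step 4: append 11 -> window=[26, 26, 41, 11] (not full yet)
step 5: append 28 -> window=[26, 26, 41, 11, 28] -> max=41
step 6: append 28 -> window=[26, 41, 11, 28, 28] -> max=41
step 7: append 51 -> window=[41, 11, 28, 28, 51] -> max=51
step 8: append 20 -> window=[11, 28, 28, 51, 20] -> max=51
step 9: append 59 -> window=[28, 28, 51, 20, 59] -> max=59
step 10: append 62 -> window=[28, 51, 20, 59, 62] -> max=62
step 11: append 49 -> window=[51, 20, 59, 62, 49] -> max=62
step 12: append 22 -> window=[20, 59, 62, 49, 22] -> max=62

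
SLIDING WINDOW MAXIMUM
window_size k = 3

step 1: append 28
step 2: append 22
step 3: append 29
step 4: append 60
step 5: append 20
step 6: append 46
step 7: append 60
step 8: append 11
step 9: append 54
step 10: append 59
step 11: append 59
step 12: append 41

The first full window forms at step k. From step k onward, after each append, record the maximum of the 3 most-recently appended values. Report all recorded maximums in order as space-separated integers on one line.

Answer: 29 60 60 60 60 60 60 59 59 59

Derivation:
step 1: append 28 -> window=[28] (not full yet)
step 2: append 22 -> window=[28, 22] (not full yet)
step 3: append 29 -> window=[28, 22, 29] -> max=29
step 4: append 60 -> window=[22, 29, 60] -> max=60
step 5: append 20 -> window=[29, 60, 20] -> max=60
step 6: append 46 -> window=[60, 20, 46] -> max=60
step 7: append 60 -> window=[20, 46, 60] -> max=60
step 8: append 11 -> window=[46, 60, 11] -> max=60
step 9: append 54 -> window=[60, 11, 54] -> max=60
step 10: append 59 -> window=[11, 54, 59] -> max=59
step 11: append 59 -> window=[54, 59, 59] -> max=59
step 12: append 41 -> window=[59, 59, 41] -> max=59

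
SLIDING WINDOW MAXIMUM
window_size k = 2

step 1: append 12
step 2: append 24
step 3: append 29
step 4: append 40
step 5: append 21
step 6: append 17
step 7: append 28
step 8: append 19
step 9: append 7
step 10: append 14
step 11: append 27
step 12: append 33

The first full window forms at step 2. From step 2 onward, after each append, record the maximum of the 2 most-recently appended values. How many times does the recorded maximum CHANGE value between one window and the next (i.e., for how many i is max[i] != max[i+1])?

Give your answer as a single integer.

step 1: append 12 -> window=[12] (not full yet)
step 2: append 24 -> window=[12, 24] -> max=24
step 3: append 29 -> window=[24, 29] -> max=29
step 4: append 40 -> window=[29, 40] -> max=40
step 5: append 21 -> window=[40, 21] -> max=40
step 6: append 17 -> window=[21, 17] -> max=21
step 7: append 28 -> window=[17, 28] -> max=28
step 8: append 19 -> window=[28, 19] -> max=28
step 9: append 7 -> window=[19, 7] -> max=19
step 10: append 14 -> window=[7, 14] -> max=14
step 11: append 27 -> window=[14, 27] -> max=27
step 12: append 33 -> window=[27, 33] -> max=33
Recorded maximums: 24 29 40 40 21 28 28 19 14 27 33
Changes between consecutive maximums: 8

Answer: 8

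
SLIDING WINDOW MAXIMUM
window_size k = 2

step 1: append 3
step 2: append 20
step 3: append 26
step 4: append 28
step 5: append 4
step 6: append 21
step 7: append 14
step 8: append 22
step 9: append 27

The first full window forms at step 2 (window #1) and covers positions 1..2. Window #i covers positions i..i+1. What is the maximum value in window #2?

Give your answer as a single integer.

step 1: append 3 -> window=[3] (not full yet)
step 2: append 20 -> window=[3, 20] -> max=20
step 3: append 26 -> window=[20, 26] -> max=26
Window #2 max = 26

Answer: 26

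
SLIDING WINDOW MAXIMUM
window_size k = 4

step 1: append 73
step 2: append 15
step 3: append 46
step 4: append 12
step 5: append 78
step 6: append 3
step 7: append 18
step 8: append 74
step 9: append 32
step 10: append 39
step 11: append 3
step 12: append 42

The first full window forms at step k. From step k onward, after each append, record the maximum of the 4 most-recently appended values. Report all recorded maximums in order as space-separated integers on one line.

step 1: append 73 -> window=[73] (not full yet)
step 2: append 15 -> window=[73, 15] (not full yet)
step 3: append 46 -> window=[73, 15, 46] (not full yet)
step 4: append 12 -> window=[73, 15, 46, 12] -> max=73
step 5: append 78 -> window=[15, 46, 12, 78] -> max=78
step 6: append 3 -> window=[46, 12, 78, 3] -> max=78
step 7: append 18 -> window=[12, 78, 3, 18] -> max=78
step 8: append 74 -> window=[78, 3, 18, 74] -> max=78
step 9: append 32 -> window=[3, 18, 74, 32] -> max=74
step 10: append 39 -> window=[18, 74, 32, 39] -> max=74
step 11: append 3 -> window=[74, 32, 39, 3] -> max=74
step 12: append 42 -> window=[32, 39, 3, 42] -> max=42

Answer: 73 78 78 78 78 74 74 74 42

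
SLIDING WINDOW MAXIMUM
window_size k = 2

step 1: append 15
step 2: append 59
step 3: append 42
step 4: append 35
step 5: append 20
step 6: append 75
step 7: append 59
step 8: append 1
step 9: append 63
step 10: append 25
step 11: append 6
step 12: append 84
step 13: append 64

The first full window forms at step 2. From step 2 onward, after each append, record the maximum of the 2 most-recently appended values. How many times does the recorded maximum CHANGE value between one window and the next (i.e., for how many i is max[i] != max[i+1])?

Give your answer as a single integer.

Answer: 7

Derivation:
step 1: append 15 -> window=[15] (not full yet)
step 2: append 59 -> window=[15, 59] -> max=59
step 3: append 42 -> window=[59, 42] -> max=59
step 4: append 35 -> window=[42, 35] -> max=42
step 5: append 20 -> window=[35, 20] -> max=35
step 6: append 75 -> window=[20, 75] -> max=75
step 7: append 59 -> window=[75, 59] -> max=75
step 8: append 1 -> window=[59, 1] -> max=59
step 9: append 63 -> window=[1, 63] -> max=63
step 10: append 25 -> window=[63, 25] -> max=63
step 11: append 6 -> window=[25, 6] -> max=25
step 12: append 84 -> window=[6, 84] -> max=84
step 13: append 64 -> window=[84, 64] -> max=84
Recorded maximums: 59 59 42 35 75 75 59 63 63 25 84 84
Changes between consecutive maximums: 7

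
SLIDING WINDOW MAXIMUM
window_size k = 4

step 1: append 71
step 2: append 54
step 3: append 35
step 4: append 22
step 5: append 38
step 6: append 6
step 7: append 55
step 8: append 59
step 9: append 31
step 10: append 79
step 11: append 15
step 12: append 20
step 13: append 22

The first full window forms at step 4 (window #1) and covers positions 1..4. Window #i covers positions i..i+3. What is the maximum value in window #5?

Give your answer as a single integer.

step 1: append 71 -> window=[71] (not full yet)
step 2: append 54 -> window=[71, 54] (not full yet)
step 3: append 35 -> window=[71, 54, 35] (not full yet)
step 4: append 22 -> window=[71, 54, 35, 22] -> max=71
step 5: append 38 -> window=[54, 35, 22, 38] -> max=54
step 6: append 6 -> window=[35, 22, 38, 6] -> max=38
step 7: append 55 -> window=[22, 38, 6, 55] -> max=55
step 8: append 59 -> window=[38, 6, 55, 59] -> max=59
Window #5 max = 59

Answer: 59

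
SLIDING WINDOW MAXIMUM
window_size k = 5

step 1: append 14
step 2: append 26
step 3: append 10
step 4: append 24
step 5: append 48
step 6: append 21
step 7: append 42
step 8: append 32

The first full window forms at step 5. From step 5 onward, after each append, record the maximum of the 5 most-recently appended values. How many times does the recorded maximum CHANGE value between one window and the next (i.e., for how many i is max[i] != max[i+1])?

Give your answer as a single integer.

step 1: append 14 -> window=[14] (not full yet)
step 2: append 26 -> window=[14, 26] (not full yet)
step 3: append 10 -> window=[14, 26, 10] (not full yet)
step 4: append 24 -> window=[14, 26, 10, 24] (not full yet)
step 5: append 48 -> window=[14, 26, 10, 24, 48] -> max=48
step 6: append 21 -> window=[26, 10, 24, 48, 21] -> max=48
step 7: append 42 -> window=[10, 24, 48, 21, 42] -> max=48
step 8: append 32 -> window=[24, 48, 21, 42, 32] -> max=48
Recorded maximums: 48 48 48 48
Changes between consecutive maximums: 0

Answer: 0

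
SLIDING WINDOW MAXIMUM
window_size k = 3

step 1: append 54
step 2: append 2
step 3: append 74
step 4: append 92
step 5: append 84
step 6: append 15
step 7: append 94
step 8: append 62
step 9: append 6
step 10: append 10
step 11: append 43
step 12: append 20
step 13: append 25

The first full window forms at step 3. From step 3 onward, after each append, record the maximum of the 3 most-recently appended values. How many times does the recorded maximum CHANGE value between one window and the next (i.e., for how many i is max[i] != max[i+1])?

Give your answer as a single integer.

step 1: append 54 -> window=[54] (not full yet)
step 2: append 2 -> window=[54, 2] (not full yet)
step 3: append 74 -> window=[54, 2, 74] -> max=74
step 4: append 92 -> window=[2, 74, 92] -> max=92
step 5: append 84 -> window=[74, 92, 84] -> max=92
step 6: append 15 -> window=[92, 84, 15] -> max=92
step 7: append 94 -> window=[84, 15, 94] -> max=94
step 8: append 62 -> window=[15, 94, 62] -> max=94
step 9: append 6 -> window=[94, 62, 6] -> max=94
step 10: append 10 -> window=[62, 6, 10] -> max=62
step 11: append 43 -> window=[6, 10, 43] -> max=43
step 12: append 20 -> window=[10, 43, 20] -> max=43
step 13: append 25 -> window=[43, 20, 25] -> max=43
Recorded maximums: 74 92 92 92 94 94 94 62 43 43 43
Changes between consecutive maximums: 4

Answer: 4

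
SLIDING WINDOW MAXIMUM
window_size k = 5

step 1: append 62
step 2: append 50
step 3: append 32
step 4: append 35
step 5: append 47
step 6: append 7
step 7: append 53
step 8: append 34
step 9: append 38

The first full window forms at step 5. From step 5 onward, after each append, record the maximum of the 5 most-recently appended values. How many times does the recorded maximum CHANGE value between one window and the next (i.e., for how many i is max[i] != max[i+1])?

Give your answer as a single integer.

step 1: append 62 -> window=[62] (not full yet)
step 2: append 50 -> window=[62, 50] (not full yet)
step 3: append 32 -> window=[62, 50, 32] (not full yet)
step 4: append 35 -> window=[62, 50, 32, 35] (not full yet)
step 5: append 47 -> window=[62, 50, 32, 35, 47] -> max=62
step 6: append 7 -> window=[50, 32, 35, 47, 7] -> max=50
step 7: append 53 -> window=[32, 35, 47, 7, 53] -> max=53
step 8: append 34 -> window=[35, 47, 7, 53, 34] -> max=53
step 9: append 38 -> window=[47, 7, 53, 34, 38] -> max=53
Recorded maximums: 62 50 53 53 53
Changes between consecutive maximums: 2

Answer: 2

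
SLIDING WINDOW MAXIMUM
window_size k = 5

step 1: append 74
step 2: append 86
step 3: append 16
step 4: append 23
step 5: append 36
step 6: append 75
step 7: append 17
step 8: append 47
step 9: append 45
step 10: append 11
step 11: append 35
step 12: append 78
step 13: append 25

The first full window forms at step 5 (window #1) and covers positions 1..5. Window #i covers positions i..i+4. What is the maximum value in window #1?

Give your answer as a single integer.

Answer: 86

Derivation:
step 1: append 74 -> window=[74] (not full yet)
step 2: append 86 -> window=[74, 86] (not full yet)
step 3: append 16 -> window=[74, 86, 16] (not full yet)
step 4: append 23 -> window=[74, 86, 16, 23] (not full yet)
step 5: append 36 -> window=[74, 86, 16, 23, 36] -> max=86
Window #1 max = 86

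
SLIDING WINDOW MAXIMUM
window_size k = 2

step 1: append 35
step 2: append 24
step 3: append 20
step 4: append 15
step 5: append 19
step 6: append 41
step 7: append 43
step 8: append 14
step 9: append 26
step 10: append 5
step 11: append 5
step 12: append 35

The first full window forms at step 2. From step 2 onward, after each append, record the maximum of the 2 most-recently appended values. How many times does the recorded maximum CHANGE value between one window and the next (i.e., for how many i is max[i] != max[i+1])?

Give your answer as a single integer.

step 1: append 35 -> window=[35] (not full yet)
step 2: append 24 -> window=[35, 24] -> max=35
step 3: append 20 -> window=[24, 20] -> max=24
step 4: append 15 -> window=[20, 15] -> max=20
step 5: append 19 -> window=[15, 19] -> max=19
step 6: append 41 -> window=[19, 41] -> max=41
step 7: append 43 -> window=[41, 43] -> max=43
step 8: append 14 -> window=[43, 14] -> max=43
step 9: append 26 -> window=[14, 26] -> max=26
step 10: append 5 -> window=[26, 5] -> max=26
step 11: append 5 -> window=[5, 5] -> max=5
step 12: append 35 -> window=[5, 35] -> max=35
Recorded maximums: 35 24 20 19 41 43 43 26 26 5 35
Changes between consecutive maximums: 8

Answer: 8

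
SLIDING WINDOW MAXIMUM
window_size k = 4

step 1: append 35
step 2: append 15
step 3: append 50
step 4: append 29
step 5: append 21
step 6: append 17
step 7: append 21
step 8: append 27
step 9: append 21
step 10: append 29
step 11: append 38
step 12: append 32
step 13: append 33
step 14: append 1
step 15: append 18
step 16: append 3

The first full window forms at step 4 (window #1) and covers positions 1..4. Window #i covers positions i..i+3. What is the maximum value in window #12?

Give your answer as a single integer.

step 1: append 35 -> window=[35] (not full yet)
step 2: append 15 -> window=[35, 15] (not full yet)
step 3: append 50 -> window=[35, 15, 50] (not full yet)
step 4: append 29 -> window=[35, 15, 50, 29] -> max=50
step 5: append 21 -> window=[15, 50, 29, 21] -> max=50
step 6: append 17 -> window=[50, 29, 21, 17] -> max=50
step 7: append 21 -> window=[29, 21, 17, 21] -> max=29
step 8: append 27 -> window=[21, 17, 21, 27] -> max=27
step 9: append 21 -> window=[17, 21, 27, 21] -> max=27
step 10: append 29 -> window=[21, 27, 21, 29] -> max=29
step 11: append 38 -> window=[27, 21, 29, 38] -> max=38
step 12: append 32 -> window=[21, 29, 38, 32] -> max=38
step 13: append 33 -> window=[29, 38, 32, 33] -> max=38
step 14: append 1 -> window=[38, 32, 33, 1] -> max=38
step 15: append 18 -> window=[32, 33, 1, 18] -> max=33
Window #12 max = 33

Answer: 33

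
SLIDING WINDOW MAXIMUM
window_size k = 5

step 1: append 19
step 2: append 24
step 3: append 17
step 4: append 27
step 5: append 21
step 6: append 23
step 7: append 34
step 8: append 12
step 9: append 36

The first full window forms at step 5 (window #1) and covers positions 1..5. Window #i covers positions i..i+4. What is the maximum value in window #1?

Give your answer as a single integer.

Answer: 27

Derivation:
step 1: append 19 -> window=[19] (not full yet)
step 2: append 24 -> window=[19, 24] (not full yet)
step 3: append 17 -> window=[19, 24, 17] (not full yet)
step 4: append 27 -> window=[19, 24, 17, 27] (not full yet)
step 5: append 21 -> window=[19, 24, 17, 27, 21] -> max=27
Window #1 max = 27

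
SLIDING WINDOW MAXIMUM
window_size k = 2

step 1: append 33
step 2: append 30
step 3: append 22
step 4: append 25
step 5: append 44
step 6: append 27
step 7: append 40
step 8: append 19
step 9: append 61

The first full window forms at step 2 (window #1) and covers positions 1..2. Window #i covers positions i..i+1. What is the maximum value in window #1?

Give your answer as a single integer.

step 1: append 33 -> window=[33] (not full yet)
step 2: append 30 -> window=[33, 30] -> max=33
Window #1 max = 33

Answer: 33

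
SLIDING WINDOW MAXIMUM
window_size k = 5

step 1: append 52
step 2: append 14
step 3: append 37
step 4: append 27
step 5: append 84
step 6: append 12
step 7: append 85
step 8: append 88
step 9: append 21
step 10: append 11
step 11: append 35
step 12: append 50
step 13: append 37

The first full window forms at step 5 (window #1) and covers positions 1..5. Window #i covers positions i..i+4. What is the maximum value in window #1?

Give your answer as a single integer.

Answer: 84

Derivation:
step 1: append 52 -> window=[52] (not full yet)
step 2: append 14 -> window=[52, 14] (not full yet)
step 3: append 37 -> window=[52, 14, 37] (not full yet)
step 4: append 27 -> window=[52, 14, 37, 27] (not full yet)
step 5: append 84 -> window=[52, 14, 37, 27, 84] -> max=84
Window #1 max = 84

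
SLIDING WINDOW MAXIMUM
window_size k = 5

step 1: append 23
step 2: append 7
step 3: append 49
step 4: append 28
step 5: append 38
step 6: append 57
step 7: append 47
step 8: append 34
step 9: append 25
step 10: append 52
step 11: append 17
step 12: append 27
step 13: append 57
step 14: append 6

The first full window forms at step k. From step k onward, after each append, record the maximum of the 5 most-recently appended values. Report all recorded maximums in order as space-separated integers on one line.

Answer: 49 57 57 57 57 57 52 52 57 57

Derivation:
step 1: append 23 -> window=[23] (not full yet)
step 2: append 7 -> window=[23, 7] (not full yet)
step 3: append 49 -> window=[23, 7, 49] (not full yet)
step 4: append 28 -> window=[23, 7, 49, 28] (not full yet)
step 5: append 38 -> window=[23, 7, 49, 28, 38] -> max=49
step 6: append 57 -> window=[7, 49, 28, 38, 57] -> max=57
step 7: append 47 -> window=[49, 28, 38, 57, 47] -> max=57
step 8: append 34 -> window=[28, 38, 57, 47, 34] -> max=57
step 9: append 25 -> window=[38, 57, 47, 34, 25] -> max=57
step 10: append 52 -> window=[57, 47, 34, 25, 52] -> max=57
step 11: append 17 -> window=[47, 34, 25, 52, 17] -> max=52
step 12: append 27 -> window=[34, 25, 52, 17, 27] -> max=52
step 13: append 57 -> window=[25, 52, 17, 27, 57] -> max=57
step 14: append 6 -> window=[52, 17, 27, 57, 6] -> max=57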